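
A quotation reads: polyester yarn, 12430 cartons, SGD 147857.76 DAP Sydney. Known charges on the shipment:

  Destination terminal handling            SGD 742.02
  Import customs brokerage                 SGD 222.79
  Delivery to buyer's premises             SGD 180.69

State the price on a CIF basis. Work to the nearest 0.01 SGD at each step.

CIF price: SGD 146935.05

Not relevant to the conversion: brokerage — on the buyer under both terms; not part of either seller's price.
From DAP to CIF, the seller no longer bears: destination terminal, delivery.
CIF price = 147857.76 − 742.02 − 180.69 = 146935.05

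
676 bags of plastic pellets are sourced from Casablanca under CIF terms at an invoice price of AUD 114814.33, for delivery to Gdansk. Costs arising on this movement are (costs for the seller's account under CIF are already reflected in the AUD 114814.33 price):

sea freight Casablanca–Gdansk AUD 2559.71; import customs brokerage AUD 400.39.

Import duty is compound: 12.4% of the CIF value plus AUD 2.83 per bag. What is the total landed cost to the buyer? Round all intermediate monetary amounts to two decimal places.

Total landed cost: AUD 131364.78

CIF: the seller pays costs through ocean freight and marine insurance to the destination port.
Already in the invoice (seller's account under CIF): freight — exclude.
The CIF price already equals the CIF value: 114814.33
Ad valorem component: 114814.33 × 12.4% = 14236.98
Specific component: 676 × 2.83 = 1913.08
Import duty = 14236.98 + 1913.08 = 16150.06
Buyer bears: brokerage 400.39 + duty 16150.06 = 16550.45
Landed cost = invoice 114814.33 + 16550.45 = 131364.78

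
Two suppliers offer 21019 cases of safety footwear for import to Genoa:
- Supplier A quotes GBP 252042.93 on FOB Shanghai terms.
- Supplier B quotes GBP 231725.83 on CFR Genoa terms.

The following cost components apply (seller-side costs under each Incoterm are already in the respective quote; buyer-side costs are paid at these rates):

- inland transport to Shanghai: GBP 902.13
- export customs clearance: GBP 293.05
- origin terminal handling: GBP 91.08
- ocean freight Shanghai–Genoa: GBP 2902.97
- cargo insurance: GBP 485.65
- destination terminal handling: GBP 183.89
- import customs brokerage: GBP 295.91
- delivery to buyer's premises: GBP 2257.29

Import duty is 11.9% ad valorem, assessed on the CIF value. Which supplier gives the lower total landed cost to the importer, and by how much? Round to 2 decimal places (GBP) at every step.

Supplier A (FOB):
CIF value = FOB price + freight + insurance = 252042.93 + 2902.97 + 485.65 = 255431.55
Import duty = 255431.55 × 11.9% = 30396.35
Buyer bears (A): 2902.97 + 485.65 + 183.89 + 295.91 + 2257.29 = 6125.71
Landed cost (A) = invoice 252042.93 + 6125.71 + duty 30396.35 = 288564.99
Supplier B (CFR):
CIF value = CFR price + insurance = 231725.83 + 485.65 = 232211.48
Import duty = 232211.48 × 11.9% = 27633.17
Buyer bears (B): 485.65 + 183.89 + 295.91 + 2257.29 = 3222.74
Landed cost (B) = invoice 231725.83 + 3222.74 + duty 27633.17 = 262581.74
Difference = |288564.99 − 262581.74| = 25983.25

Supplier B is cheaper by GBP 25983.25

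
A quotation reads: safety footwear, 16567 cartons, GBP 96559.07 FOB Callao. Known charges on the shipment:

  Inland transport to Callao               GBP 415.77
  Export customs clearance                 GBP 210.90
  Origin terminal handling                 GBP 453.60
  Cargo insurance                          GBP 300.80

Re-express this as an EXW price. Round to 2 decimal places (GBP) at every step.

Not relevant to the conversion: insurance — on the buyer under both terms; not part of either seller's price.
From FOB to EXW, the seller no longer bears: inland to port, export clearance, origin terminal.
EXW price = 96559.07 − 415.77 − 210.90 − 453.60 = 95478.80

EXW price: GBP 95478.80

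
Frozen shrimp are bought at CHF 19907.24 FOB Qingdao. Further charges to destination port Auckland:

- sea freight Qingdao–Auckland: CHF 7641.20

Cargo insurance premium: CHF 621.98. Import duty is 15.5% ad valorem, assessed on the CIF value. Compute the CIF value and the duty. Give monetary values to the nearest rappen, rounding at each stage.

CIF = FOB price + freight + insurance
CIF = 19907.24 + 7641.20 + 621.98 = 28170.42
Import duty = 28170.42 × 15.5% = 4366.42

CIF value: CHF 28170.42; import duty: CHF 4366.42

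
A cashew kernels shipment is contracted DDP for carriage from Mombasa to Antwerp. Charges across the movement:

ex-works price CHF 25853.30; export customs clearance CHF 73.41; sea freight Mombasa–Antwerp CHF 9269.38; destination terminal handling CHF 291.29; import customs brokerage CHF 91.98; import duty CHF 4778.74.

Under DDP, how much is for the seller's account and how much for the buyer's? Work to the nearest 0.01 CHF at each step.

Seller: CHF 40358.10; buyer: CHF 0.00

DDP: the seller bears all costs including import duty.
Seller's account: goods 25853.30 + export clearance 73.41 + freight 9269.38 + destination terminal 291.29 + brokerage 91.98 + duty 4778.74 = 40358.10
Buyer's account: 0.00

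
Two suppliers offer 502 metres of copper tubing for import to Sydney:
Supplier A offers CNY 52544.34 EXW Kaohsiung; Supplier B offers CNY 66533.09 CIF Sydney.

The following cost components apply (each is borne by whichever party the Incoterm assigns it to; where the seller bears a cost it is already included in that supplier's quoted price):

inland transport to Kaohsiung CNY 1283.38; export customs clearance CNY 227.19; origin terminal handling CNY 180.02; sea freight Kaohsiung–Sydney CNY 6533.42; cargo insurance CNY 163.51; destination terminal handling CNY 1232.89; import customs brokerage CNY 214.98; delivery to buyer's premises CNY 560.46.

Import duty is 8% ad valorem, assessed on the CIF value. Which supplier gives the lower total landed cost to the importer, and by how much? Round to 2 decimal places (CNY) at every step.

Supplier A (EXW):
CIF value = EXW price + inland to port + export clearance + origin terminal + freight + insurance = 52544.34 + 1283.38 + 227.19 + 180.02 + 6533.42 + 163.51 = 60931.86
Import duty = 60931.86 × 8% = 4874.55
Buyer bears (A): 1283.38 + 227.19 + 180.02 + 6533.42 + 163.51 + 1232.89 + 214.98 + 560.46 = 10395.85
Landed cost (A) = invoice 52544.34 + 10395.85 + duty 4874.55 = 67814.74
Supplier B (CIF):
The CIF price already equals the CIF value: 66533.09
Import duty = 66533.09 × 8% = 5322.65
Buyer bears (B): 1232.89 + 214.98 + 560.46 = 2008.33
Landed cost (B) = invoice 66533.09 + 2008.33 + duty 5322.65 = 73864.07
Difference = |67814.74 − 73864.07| = 6049.33

Supplier A is cheaper by CNY 6049.33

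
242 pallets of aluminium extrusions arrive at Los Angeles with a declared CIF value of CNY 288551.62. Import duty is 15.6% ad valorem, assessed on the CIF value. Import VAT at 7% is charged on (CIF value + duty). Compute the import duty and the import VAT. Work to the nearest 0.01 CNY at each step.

Import duty = 288551.62 × 15.6% = 45014.05
VAT base = CIF + duty = 288551.62 + 45014.05 = 333565.67
Import VAT = 333565.67 × 7% = 23349.60

Import duty: CNY 45014.05; import VAT: CNY 23349.60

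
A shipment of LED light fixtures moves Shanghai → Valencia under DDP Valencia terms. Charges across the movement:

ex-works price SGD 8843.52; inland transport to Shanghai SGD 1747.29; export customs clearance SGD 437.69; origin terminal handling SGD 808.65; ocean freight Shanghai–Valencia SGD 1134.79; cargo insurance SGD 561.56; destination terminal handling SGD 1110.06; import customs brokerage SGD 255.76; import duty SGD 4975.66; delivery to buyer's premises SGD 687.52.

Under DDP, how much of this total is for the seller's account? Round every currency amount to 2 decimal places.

Seller's account: SGD 20562.50

DDP: the seller bears all costs including import duty.
Seller's account: goods 8843.52 + inland to port 1747.29 + export clearance 437.69 + origin terminal 808.65 + freight 1134.79 + insurance 561.56 + destination terminal 1110.06 + brokerage 255.76 + duty 4975.66 + delivery 687.52 = 20562.50
Buyer's account: 0.00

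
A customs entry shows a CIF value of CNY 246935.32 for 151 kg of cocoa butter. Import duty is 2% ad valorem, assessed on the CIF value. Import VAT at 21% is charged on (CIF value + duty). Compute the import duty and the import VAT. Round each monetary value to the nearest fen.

Import duty: CNY 4938.71; import VAT: CNY 52893.55

Import duty = 246935.32 × 2% = 4938.71
VAT base = CIF + duty = 246935.32 + 4938.71 = 251874.03
Import VAT = 251874.03 × 21% = 52893.55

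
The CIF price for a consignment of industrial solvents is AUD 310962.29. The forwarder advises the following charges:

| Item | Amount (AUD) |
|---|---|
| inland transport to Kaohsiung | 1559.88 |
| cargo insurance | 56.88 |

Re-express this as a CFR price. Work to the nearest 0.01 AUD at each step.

CFR price: AUD 310905.41

Not relevant to the conversion: inland to port — on the seller under both CIF and CFR; already in the CIF price and stays in the CFR price.
From CIF to CFR, the seller no longer bears: insurance.
CFR price = 310962.29 − 56.88 = 310905.41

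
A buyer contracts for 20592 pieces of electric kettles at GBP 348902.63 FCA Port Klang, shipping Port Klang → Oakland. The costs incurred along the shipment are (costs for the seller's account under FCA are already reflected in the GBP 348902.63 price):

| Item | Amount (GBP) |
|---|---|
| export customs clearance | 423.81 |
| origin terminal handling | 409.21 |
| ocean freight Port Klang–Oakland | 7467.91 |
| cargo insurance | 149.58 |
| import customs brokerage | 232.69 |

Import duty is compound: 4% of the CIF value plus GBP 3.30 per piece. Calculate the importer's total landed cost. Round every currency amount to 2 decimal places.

FCA: the seller delivers export-cleared goods to the carrier; the buyer bears costs from that point.
Already in the invoice (seller's account under FCA): export clearance — exclude.
CIF value = FCA price + origin terminal + freight + insurance = 348902.63 + 409.21 + 7467.91 + 149.58 = 356929.33
Ad valorem component: 356929.33 × 4% = 14277.17
Specific component: 20592 × 3.30 = 67953.60
Import duty = 14277.17 + 67953.60 = 82230.77
Buyer bears: origin terminal 409.21 + freight 7467.91 + insurance 149.58 + brokerage 232.69 + duty 82230.77 = 90490.16
Landed cost = invoice 348902.63 + 90490.16 = 439392.79

Total landed cost: GBP 439392.79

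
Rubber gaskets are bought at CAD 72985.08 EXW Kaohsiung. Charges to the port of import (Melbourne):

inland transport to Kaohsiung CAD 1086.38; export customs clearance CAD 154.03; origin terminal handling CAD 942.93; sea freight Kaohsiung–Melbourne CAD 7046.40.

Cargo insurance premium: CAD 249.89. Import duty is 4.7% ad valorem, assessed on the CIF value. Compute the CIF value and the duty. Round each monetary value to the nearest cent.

CIF value: CAD 82464.71; import duty: CAD 3875.84

CIF = EXW price + pre-shipment costs + freight + insurance
CIF = 72985.08 + 1086.38 + 154.03 + 942.93 + 7046.40 + 249.89 = 82464.71
Import duty = 82464.71 × 4.7% = 3875.84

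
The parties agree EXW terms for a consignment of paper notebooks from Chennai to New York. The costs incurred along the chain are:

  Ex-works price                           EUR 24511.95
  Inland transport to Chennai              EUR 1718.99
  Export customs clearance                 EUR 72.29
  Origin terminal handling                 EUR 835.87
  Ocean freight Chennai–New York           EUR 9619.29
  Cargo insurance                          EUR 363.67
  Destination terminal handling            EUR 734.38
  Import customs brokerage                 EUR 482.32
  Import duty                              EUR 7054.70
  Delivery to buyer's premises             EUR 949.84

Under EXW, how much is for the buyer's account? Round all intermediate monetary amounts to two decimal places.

Buyer's account: EUR 21831.35

EXW: the seller makes goods available at their premises; the buyer bears all onward costs.
Seller's account: goods 24511.95 = 24511.95
Buyer's account: inland to port 1718.99 + export clearance 72.29 + origin terminal 835.87 + freight 9619.29 + insurance 363.67 + destination terminal 734.38 + brokerage 482.32 + duty 7054.70 + delivery 949.84 = 21831.35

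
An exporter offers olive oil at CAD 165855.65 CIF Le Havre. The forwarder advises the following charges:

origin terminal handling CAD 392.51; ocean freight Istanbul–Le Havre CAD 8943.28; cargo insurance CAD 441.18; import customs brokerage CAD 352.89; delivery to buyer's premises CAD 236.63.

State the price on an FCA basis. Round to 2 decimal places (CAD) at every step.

FCA price: CAD 156078.68

Not relevant to the conversion: delivery, brokerage — on the buyer under both terms; not part of either seller's price.
From CIF to FCA, the seller no longer bears: origin terminal, freight, insurance.
FCA price = 165855.65 − 392.51 − 8943.28 − 441.18 = 156078.68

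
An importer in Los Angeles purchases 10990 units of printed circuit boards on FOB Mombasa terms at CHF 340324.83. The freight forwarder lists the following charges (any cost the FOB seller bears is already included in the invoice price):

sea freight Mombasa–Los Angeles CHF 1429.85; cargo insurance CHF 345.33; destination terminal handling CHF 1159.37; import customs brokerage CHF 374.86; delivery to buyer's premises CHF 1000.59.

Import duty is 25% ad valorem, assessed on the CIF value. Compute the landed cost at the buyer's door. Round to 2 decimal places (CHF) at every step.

Total landed cost: CHF 430159.83

FOB: the seller bears costs until goods are on board at the origin port; the buyer bears freight, insurance and all costs thereafter.
CIF value = FOB price + freight + insurance = 340324.83 + 1429.85 + 345.33 = 342100.01
Import duty = 342100.01 × 25% = 85525.00
Buyer bears: freight 1429.85 + insurance 345.33 + destination terminal 1159.37 + brokerage 374.86 + delivery 1000.59 + duty 85525.00 = 89835.00
Landed cost = invoice 340324.83 + 89835.00 = 430159.83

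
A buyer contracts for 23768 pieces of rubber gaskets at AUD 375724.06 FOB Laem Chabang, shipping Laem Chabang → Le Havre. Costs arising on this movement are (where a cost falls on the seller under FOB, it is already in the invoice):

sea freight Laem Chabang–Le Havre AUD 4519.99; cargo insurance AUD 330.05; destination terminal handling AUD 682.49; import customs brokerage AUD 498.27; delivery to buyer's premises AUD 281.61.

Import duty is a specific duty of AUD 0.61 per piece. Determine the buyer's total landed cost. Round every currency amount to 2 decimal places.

Total landed cost: AUD 396534.95

FOB: the seller bears costs until goods are on board at the origin port; the buyer bears freight, insurance and all costs thereafter.
CIF value = FOB price + freight + insurance = 375724.06 + 4519.99 + 330.05 = 380574.10
Import duty = 23768 × 0.61 = 14498.48
Buyer bears: freight 4519.99 + insurance 330.05 + destination terminal 682.49 + brokerage 498.27 + delivery 281.61 + duty 14498.48 = 20810.89
Landed cost = invoice 375724.06 + 20810.89 = 396534.95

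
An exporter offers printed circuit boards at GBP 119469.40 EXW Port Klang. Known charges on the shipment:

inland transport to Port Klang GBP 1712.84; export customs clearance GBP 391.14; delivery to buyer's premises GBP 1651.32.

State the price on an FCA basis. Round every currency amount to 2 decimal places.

Not relevant to the conversion: delivery — on the buyer under both terms; not part of either seller's price.
From EXW to FCA, the seller additionally bears: inland to port, export clearance.
FCA price = 119469.40 + 1712.84 + 391.14 = 121573.38

FCA price: GBP 121573.38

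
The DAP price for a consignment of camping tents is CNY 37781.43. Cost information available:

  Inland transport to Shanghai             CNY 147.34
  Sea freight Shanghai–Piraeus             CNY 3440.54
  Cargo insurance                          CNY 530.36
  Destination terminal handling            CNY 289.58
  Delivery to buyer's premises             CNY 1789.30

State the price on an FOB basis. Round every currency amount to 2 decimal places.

FOB price: CNY 31731.65

Not relevant to the conversion: inland to port — on the seller under both DAP and FOB; already in the DAP price and stays in the FOB price.
From DAP to FOB, the seller no longer bears: freight, insurance, destination terminal, delivery.
FOB price = 37781.43 − 3440.54 − 530.36 − 289.58 − 1789.30 = 31731.65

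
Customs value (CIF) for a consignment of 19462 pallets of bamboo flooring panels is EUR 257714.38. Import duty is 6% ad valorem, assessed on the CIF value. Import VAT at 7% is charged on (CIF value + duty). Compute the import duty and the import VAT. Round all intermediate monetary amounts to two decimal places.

Import duty: EUR 15462.86; import VAT: EUR 19122.41

Import duty = 257714.38 × 6% = 15462.86
VAT base = CIF + duty = 257714.38 + 15462.86 = 273177.24
Import VAT = 273177.24 × 7% = 19122.41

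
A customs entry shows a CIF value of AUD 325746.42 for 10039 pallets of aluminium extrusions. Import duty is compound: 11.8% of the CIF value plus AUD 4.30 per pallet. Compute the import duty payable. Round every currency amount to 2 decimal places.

Import duty: AUD 81605.78

Ad valorem component: 325746.42 × 11.8% = 38438.08
Specific component: 10039 × 4.30 = 43167.70
Import duty = 38438.08 + 43167.70 = 81605.78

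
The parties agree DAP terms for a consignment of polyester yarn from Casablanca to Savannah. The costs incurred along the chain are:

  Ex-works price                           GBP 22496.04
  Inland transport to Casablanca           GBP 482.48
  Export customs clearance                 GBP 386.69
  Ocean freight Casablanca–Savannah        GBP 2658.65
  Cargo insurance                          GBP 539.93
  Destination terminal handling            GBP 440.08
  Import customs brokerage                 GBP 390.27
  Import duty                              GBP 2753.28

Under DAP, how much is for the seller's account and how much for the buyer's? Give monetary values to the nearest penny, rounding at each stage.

DAP: the seller bears all costs to the named destination except import duty and clearance.
Seller's account: goods 22496.04 + inland to port 482.48 + export clearance 386.69 + freight 2658.65 + insurance 539.93 + destination terminal 440.08 = 27003.87
Buyer's account: brokerage 390.27 + duty 2753.28 = 3143.55

Seller: GBP 27003.87; buyer: GBP 3143.55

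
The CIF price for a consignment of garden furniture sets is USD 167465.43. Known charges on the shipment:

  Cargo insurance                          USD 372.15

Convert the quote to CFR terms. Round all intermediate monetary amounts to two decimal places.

CFR price: USD 167093.28

From CIF to CFR, the seller no longer bears: insurance.
CFR price = 167465.43 − 372.15 = 167093.28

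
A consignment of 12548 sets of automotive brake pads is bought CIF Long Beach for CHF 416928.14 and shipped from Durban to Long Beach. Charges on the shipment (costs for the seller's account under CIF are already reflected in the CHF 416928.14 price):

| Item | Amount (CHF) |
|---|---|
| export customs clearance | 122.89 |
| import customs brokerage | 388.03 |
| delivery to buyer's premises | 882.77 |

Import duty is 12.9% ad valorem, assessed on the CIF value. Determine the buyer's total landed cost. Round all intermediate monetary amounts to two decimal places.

Total landed cost: CHF 471982.67

CIF: the seller pays costs through ocean freight and marine insurance to the destination port.
Already in the invoice (seller's account under CIF): export clearance — exclude.
The CIF price already equals the CIF value: 416928.14
Import duty = 416928.14 × 12.9% = 53783.73
Buyer bears: brokerage 388.03 + delivery 882.77 + duty 53783.73 = 55054.53
Landed cost = invoice 416928.14 + 55054.53 = 471982.67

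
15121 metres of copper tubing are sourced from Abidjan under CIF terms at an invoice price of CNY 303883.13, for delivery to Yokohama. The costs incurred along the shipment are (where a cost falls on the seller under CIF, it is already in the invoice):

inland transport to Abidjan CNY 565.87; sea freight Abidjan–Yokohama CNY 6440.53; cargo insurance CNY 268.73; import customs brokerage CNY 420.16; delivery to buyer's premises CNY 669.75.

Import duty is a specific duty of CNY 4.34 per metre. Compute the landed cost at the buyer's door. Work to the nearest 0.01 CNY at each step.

Total landed cost: CNY 370598.18

CIF: the seller pays costs through ocean freight and marine insurance to the destination port.
Already in the invoice (seller's account under CIF): inland to port, freight, insurance — exclude.
The CIF price already equals the CIF value: 303883.13
Import duty = 15121 × 4.34 = 65625.14
Buyer bears: brokerage 420.16 + delivery 669.75 + duty 65625.14 = 66715.05
Landed cost = invoice 303883.13 + 66715.05 = 370598.18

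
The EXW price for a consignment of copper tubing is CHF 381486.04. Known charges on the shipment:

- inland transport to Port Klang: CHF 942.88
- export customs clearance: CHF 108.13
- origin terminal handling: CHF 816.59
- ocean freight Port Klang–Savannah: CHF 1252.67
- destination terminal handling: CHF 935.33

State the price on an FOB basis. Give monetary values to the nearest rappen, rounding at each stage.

Not relevant to the conversion: destination terminal, freight — on the buyer under both terms; not part of either seller's price.
From EXW to FOB, the seller additionally bears: inland to port, export clearance, origin terminal.
FOB price = 381486.04 + 942.88 + 108.13 + 816.59 = 383353.64

FOB price: CHF 383353.64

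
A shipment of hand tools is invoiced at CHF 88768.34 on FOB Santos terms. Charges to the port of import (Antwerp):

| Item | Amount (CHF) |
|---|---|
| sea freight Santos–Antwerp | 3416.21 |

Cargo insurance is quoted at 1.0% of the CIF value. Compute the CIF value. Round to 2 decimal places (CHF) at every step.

Let C be the CIF value. C = FOB price + freight + 1.0% × C
C − 1.0% × C = 88768.34 + 3416.21
0.99 × C = 92184.55
C = 92184.55 / 0.99 = 93115.71
Insurance premium = 1.0% × 93115.71 = 931.16

CIF value: CHF 93115.71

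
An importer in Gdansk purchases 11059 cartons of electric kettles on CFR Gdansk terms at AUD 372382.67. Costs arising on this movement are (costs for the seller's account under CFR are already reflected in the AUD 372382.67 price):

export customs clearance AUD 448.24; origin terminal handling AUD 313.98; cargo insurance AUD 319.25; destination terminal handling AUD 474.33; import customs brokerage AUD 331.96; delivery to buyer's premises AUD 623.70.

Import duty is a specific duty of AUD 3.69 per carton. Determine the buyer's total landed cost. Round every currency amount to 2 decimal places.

CFR: the seller pays costs through ocean freight to the destination port, but not insurance.
Already in the invoice (seller's account under CFR): export clearance, origin terminal — exclude.
CIF value = CFR price + insurance = 372382.67 + 319.25 = 372701.92
Import duty = 11059 × 3.69 = 40807.71
Buyer bears: insurance 319.25 + destination terminal 474.33 + brokerage 331.96 + delivery 623.70 + duty 40807.71 = 42556.95
Landed cost = invoice 372382.67 + 42556.95 = 414939.62

Total landed cost: AUD 414939.62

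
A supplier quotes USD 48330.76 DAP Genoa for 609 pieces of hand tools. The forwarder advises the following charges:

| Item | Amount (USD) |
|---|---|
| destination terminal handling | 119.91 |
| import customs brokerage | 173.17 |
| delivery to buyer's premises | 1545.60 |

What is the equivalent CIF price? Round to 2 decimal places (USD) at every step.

CIF price: USD 46665.25

Not relevant to the conversion: brokerage — on the buyer under both terms; not part of either seller's price.
From DAP to CIF, the seller no longer bears: destination terminal, delivery.
CIF price = 48330.76 − 119.91 − 1545.60 = 46665.25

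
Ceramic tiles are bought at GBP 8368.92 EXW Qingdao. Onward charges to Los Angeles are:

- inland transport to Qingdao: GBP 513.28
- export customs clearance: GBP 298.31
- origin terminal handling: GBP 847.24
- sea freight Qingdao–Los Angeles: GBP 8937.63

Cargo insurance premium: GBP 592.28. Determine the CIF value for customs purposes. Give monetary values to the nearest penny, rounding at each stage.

CIF value: GBP 19557.66

CIF = EXW price + pre-shipment costs + freight + insurance
CIF = 8368.92 + 513.28 + 298.31 + 847.24 + 8937.63 + 592.28 = 19557.66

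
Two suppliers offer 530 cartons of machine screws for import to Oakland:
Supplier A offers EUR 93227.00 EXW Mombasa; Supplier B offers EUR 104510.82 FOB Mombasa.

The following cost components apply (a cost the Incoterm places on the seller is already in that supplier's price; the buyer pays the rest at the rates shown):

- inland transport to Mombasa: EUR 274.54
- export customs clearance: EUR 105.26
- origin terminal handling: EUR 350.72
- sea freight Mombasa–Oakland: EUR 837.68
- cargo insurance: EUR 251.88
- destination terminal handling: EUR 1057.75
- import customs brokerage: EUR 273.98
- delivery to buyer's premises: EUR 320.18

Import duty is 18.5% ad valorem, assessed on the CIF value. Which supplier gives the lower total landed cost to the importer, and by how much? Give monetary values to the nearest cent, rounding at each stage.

Supplier A is cheaper by EUR 12505.66

Supplier A (EXW):
CIF value = EXW price + inland to port + export clearance + origin terminal + freight + insurance = 93227.00 + 274.54 + 105.26 + 350.72 + 837.68 + 251.88 = 95047.08
Import duty = 95047.08 × 18.5% = 17583.71
Buyer bears (A): 274.54 + 105.26 + 350.72 + 837.68 + 251.88 + 1057.75 + 273.98 + 320.18 = 3471.99
Landed cost (A) = invoice 93227.00 + 3471.99 + duty 17583.71 = 114282.70
Supplier B (FOB):
CIF value = FOB price + freight + insurance = 104510.82 + 837.68 + 251.88 = 105600.38
Import duty = 105600.38 × 18.5% = 19536.07
Buyer bears (B): 837.68 + 251.88 + 1057.75 + 273.98 + 320.18 = 2741.47
Landed cost (B) = invoice 104510.82 + 2741.47 + duty 19536.07 = 126788.36
Difference = |114282.70 − 126788.36| = 12505.66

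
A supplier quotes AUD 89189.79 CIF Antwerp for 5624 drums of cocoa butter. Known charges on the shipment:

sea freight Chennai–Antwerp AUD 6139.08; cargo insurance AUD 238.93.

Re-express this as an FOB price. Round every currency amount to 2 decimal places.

From CIF to FOB, the seller no longer bears: freight, insurance.
FOB price = 89189.79 − 6139.08 − 238.93 = 82811.78

FOB price: AUD 82811.78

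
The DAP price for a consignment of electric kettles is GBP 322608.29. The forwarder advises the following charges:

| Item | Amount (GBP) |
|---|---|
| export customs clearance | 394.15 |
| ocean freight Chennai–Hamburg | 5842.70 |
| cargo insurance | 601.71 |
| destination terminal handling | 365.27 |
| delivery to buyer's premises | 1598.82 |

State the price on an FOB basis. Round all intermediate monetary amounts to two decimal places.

FOB price: GBP 314199.79

Not relevant to the conversion: export clearance — on the seller under both DAP and FOB; already in the DAP price and stays in the FOB price.
From DAP to FOB, the seller no longer bears: freight, insurance, destination terminal, delivery.
FOB price = 322608.29 − 5842.70 − 601.71 − 365.27 − 1598.82 = 314199.79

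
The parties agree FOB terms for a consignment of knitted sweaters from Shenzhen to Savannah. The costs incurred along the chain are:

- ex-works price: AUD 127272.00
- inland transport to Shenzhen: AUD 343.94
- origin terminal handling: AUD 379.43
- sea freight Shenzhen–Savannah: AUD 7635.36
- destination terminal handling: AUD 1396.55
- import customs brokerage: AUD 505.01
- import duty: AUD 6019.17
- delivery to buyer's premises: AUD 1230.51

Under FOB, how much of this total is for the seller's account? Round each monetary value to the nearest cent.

Seller's account: AUD 127995.37

FOB: the seller bears costs until goods are on board at the origin port; the buyer bears freight, insurance and all costs thereafter.
Seller's account: goods 127272.00 + inland to port 343.94 + origin terminal 379.43 = 127995.37
Buyer's account: freight 7635.36 + destination terminal 1396.55 + brokerage 505.01 + duty 6019.17 + delivery 1230.51 = 16786.60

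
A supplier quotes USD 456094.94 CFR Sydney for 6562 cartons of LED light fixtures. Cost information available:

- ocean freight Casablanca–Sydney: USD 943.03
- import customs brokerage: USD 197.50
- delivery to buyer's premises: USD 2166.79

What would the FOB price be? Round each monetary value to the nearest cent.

FOB price: USD 455151.91

Not relevant to the conversion: delivery, brokerage — on the buyer under both terms; not part of either seller's price.
From CFR to FOB, the seller no longer bears: freight.
FOB price = 456094.94 − 943.03 = 455151.91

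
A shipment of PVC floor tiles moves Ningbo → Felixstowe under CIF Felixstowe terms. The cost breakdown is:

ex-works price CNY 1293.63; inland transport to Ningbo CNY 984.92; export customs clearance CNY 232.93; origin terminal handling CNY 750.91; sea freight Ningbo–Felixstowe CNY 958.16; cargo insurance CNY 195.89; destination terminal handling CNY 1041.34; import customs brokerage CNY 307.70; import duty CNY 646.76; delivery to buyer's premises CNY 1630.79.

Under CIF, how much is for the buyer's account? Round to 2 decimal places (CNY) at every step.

Buyer's account: CNY 3626.59

CIF: the seller pays costs through ocean freight and marine insurance to the destination port.
Seller's account: goods 1293.63 + inland to port 984.92 + export clearance 232.93 + origin terminal 750.91 + freight 958.16 + insurance 195.89 = 4416.44
Buyer's account: destination terminal 1041.34 + brokerage 307.70 + duty 646.76 + delivery 1630.79 = 3626.59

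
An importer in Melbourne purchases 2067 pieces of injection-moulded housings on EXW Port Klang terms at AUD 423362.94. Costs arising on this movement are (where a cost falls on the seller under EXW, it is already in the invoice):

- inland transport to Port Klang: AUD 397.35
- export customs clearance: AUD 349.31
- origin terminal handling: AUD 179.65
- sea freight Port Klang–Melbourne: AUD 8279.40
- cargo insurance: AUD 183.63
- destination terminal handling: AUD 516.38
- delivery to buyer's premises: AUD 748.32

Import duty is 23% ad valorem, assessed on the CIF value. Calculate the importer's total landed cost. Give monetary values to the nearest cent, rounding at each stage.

Total landed cost: AUD 533550.00

EXW: the seller makes goods available at their premises; the buyer bears all onward costs.
CIF value = EXW price + inland to port + export clearance + origin terminal + freight + insurance = 423362.94 + 397.35 + 349.31 + 179.65 + 8279.40 + 183.63 = 432752.28
Import duty = 432752.28 × 23% = 99533.02
Buyer bears: inland to port 397.35 + export clearance 349.31 + origin terminal 179.65 + freight 8279.40 + insurance 183.63 + destination terminal 516.38 + delivery 748.32 + duty 99533.02 = 110187.06
Landed cost = invoice 423362.94 + 110187.06 = 533550.00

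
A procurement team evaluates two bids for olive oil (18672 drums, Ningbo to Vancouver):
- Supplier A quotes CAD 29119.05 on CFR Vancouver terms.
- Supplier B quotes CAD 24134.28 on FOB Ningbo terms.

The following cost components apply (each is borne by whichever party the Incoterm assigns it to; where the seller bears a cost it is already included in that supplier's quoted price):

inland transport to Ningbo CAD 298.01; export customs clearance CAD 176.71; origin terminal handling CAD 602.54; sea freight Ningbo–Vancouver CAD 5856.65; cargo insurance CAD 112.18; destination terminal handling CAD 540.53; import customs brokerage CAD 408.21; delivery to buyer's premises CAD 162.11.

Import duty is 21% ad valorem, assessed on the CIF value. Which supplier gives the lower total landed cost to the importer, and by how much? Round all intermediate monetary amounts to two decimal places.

Supplier A is cheaper by CAD 1054.97

Supplier A (CFR):
CIF value = CFR price + insurance = 29119.05 + 112.18 = 29231.23
Import duty = 29231.23 × 21% = 6138.56
Buyer bears (A): 112.18 + 540.53 + 408.21 + 162.11 = 1223.03
Landed cost (A) = invoice 29119.05 + 1223.03 + duty 6138.56 = 36480.64
Supplier B (FOB):
CIF value = FOB price + freight + insurance = 24134.28 + 5856.65 + 112.18 = 30103.11
Import duty = 30103.11 × 21% = 6321.65
Buyer bears (B): 5856.65 + 112.18 + 540.53 + 408.21 + 162.11 = 7079.68
Landed cost (B) = invoice 24134.28 + 7079.68 + duty 6321.65 = 37535.61
Difference = |36480.64 − 37535.61| = 1054.97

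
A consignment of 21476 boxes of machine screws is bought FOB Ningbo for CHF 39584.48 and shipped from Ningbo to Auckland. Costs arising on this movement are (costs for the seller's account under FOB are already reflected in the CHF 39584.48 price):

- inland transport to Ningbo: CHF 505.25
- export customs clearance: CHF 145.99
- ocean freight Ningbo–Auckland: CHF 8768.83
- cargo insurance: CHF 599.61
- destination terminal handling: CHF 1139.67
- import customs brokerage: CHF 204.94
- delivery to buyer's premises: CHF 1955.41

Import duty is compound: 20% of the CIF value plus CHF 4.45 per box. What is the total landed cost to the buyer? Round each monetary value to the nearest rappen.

FOB: the seller bears costs until goods are on board at the origin port; the buyer bears freight, insurance and all costs thereafter.
Already in the invoice (seller's account under FOB): inland to port, export clearance — exclude.
CIF value = FOB price + freight + insurance = 39584.48 + 8768.83 + 599.61 = 48952.92
Ad valorem component: 48952.92 × 20% = 9790.58
Specific component: 21476 × 4.45 = 95568.20
Import duty = 9790.58 + 95568.20 = 105358.78
Buyer bears: freight 8768.83 + insurance 599.61 + destination terminal 1139.67 + brokerage 204.94 + delivery 1955.41 + duty 105358.78 = 118027.24
Landed cost = invoice 39584.48 + 118027.24 = 157611.72

Total landed cost: CHF 157611.72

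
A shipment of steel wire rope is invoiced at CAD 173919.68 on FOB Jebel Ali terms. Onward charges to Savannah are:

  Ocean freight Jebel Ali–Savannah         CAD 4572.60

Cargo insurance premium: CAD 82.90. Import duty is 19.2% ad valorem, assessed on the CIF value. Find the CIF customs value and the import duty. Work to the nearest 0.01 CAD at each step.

CIF = FOB price + freight + insurance
CIF = 173919.68 + 4572.60 + 82.90 = 178575.18
Import duty = 178575.18 × 19.2% = 34286.43

CIF value: CAD 178575.18; import duty: CAD 34286.43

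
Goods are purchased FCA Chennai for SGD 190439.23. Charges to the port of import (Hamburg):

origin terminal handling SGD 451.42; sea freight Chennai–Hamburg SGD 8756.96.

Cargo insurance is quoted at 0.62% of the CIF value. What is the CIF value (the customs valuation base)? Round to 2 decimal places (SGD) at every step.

Let C be the CIF value. C = FCA price + pre-shipment costs + freight + 0.62% × C
C − 0.62% × C = 190439.23 + 451.42 + 8756.96
0.9938 × C = 199647.61
C = 199647.61 / 0.9938 = 200893.15
Insurance premium = 0.62% × 200893.15 = 1245.54

CIF value: SGD 200893.15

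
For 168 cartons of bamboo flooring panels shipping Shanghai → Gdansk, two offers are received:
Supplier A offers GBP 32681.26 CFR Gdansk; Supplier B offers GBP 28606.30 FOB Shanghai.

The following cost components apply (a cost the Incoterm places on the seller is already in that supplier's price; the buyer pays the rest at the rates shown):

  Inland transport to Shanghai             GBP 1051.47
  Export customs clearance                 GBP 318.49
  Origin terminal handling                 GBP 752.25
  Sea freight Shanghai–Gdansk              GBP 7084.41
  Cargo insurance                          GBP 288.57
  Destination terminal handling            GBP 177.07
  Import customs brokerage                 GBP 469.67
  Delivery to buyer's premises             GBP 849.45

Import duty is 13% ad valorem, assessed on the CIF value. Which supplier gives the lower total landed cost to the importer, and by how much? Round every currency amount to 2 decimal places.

Supplier A is cheaper by GBP 3400.68

Supplier A (CFR):
CIF value = CFR price + insurance = 32681.26 + 288.57 = 32969.83
Import duty = 32969.83 × 13% = 4286.08
Buyer bears (A): 288.57 + 177.07 + 469.67 + 849.45 = 1784.76
Landed cost (A) = invoice 32681.26 + 1784.76 + duty 4286.08 = 38752.10
Supplier B (FOB):
CIF value = FOB price + freight + insurance = 28606.30 + 7084.41 + 288.57 = 35979.28
Import duty = 35979.28 × 13% = 4677.31
Buyer bears (B): 7084.41 + 288.57 + 177.07 + 469.67 + 849.45 = 8869.17
Landed cost (B) = invoice 28606.30 + 8869.17 + duty 4677.31 = 42152.78
Difference = |38752.10 − 42152.78| = 3400.68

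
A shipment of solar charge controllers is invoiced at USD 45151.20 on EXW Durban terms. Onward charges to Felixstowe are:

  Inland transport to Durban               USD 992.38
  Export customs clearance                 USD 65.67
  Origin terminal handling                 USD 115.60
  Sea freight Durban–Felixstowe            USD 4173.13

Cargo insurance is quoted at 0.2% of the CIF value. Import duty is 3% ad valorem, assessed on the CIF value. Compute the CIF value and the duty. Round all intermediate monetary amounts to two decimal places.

CIF value: USD 50599.18; import duty: USD 1517.98

Let C be the CIF value. C = EXW price + pre-shipment costs + freight + 0.2% × C
C − 0.2% × C = 45151.20 + 992.38 + 65.67 + 115.60 + 4173.13
0.998 × C = 50497.98
C = 50497.98 / 0.998 = 50599.18
Insurance premium = 0.2% × 50599.18 = 101.20
Import duty = 50599.18 × 3% = 1517.98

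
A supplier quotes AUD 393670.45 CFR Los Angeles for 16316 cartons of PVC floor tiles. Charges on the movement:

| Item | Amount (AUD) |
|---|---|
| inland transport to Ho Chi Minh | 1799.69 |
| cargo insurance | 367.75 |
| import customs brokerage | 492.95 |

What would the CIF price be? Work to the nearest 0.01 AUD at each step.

Not relevant to the conversion: inland to port — on the seller under both CFR and CIF; already in the CFR price and stays in the CIF price. brokerage — on the buyer under both terms; not part of either seller's price.
From CFR to CIF, the seller additionally bears: insurance.
CIF price = 393670.45 + 367.75 = 394038.20

CIF price: AUD 394038.20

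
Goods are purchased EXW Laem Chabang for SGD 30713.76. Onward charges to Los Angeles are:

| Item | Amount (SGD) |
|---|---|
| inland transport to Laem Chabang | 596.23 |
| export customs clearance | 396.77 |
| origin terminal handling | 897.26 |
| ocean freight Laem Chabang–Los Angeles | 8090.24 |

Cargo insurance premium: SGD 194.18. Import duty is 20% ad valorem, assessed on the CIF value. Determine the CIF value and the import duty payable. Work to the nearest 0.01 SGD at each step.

CIF value: SGD 40888.44; import duty: SGD 8177.69

CIF = EXW price + pre-shipment costs + freight + insurance
CIF = 30713.76 + 596.23 + 396.77 + 897.26 + 8090.24 + 194.18 = 40888.44
Import duty = 40888.44 × 20% = 8177.69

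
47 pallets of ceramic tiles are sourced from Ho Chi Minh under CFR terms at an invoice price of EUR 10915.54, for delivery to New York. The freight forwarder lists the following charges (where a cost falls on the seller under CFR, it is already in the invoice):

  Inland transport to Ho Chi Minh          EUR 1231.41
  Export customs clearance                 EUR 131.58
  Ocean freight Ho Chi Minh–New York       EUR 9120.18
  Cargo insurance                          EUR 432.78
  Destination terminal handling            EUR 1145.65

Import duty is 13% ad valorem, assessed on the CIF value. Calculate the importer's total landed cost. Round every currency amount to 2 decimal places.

Total landed cost: EUR 13969.25

CFR: the seller pays costs through ocean freight to the destination port, but not insurance.
Already in the invoice (seller's account under CFR): inland to port, export clearance, freight — exclude.
CIF value = CFR price + insurance = 10915.54 + 432.78 = 11348.32
Import duty = 11348.32 × 13% = 1475.28
Buyer bears: insurance 432.78 + destination terminal 1145.65 + duty 1475.28 = 3053.71
Landed cost = invoice 10915.54 + 3053.71 = 13969.25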